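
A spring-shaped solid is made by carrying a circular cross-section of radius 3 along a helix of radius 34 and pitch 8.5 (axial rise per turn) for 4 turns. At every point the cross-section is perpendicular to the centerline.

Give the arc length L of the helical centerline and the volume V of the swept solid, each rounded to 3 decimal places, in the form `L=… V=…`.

L=855.189 V=24179.909

2πR = 2π·34 = 213.628300
per-turn = √(213.628300² + 8.5²) = √(45637.0508 + 72.25) = √45709.3008 = 213.797336
L = 4 × 213.797336 = 855.189343
V = π·3² × L = 28.274334 × 855.189343 = 24179.909010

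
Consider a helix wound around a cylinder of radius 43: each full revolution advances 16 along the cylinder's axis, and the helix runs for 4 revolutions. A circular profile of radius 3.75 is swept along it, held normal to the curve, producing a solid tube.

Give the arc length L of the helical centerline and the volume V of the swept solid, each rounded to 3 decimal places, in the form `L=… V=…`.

2πR = 2π·43 = 270.176968
per-turn = √(270.176968² + 16²) = √(72995.5942 + 256) = √73251.5942 = 270.650317
L = 4 × 270.650317 = 1082.601268
V = π·3.75² × L = 44.178647 × 1082.601268 = 47827.858945

L=1082.601 V=47827.859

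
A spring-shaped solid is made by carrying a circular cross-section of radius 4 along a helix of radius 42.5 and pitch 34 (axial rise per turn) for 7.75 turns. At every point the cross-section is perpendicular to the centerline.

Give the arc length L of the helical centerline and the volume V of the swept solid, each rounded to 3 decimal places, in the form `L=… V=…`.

L=2086.232 V=104865.440

2πR = 2π·42.5 = 267.035376
per-turn = √(267.035376² + 34²) = √(71307.8918 + 1156) = √72463.8918 = 269.191181
L = 7.75 × 269.191181 = 2086.231651
V = π·4² × L = 50.265482 × 2086.231651 = 104865.440449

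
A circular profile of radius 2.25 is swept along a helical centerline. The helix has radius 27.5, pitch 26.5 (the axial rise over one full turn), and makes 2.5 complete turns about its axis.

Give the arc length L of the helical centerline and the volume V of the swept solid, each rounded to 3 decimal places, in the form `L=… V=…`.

L=437.020 V=6950.499

2πR = 2π·27.5 = 172.787596
per-turn = √(172.787596² + 26.5²) = √(29855.5533 + 702.25) = √30557.8033 = 174.807904
L = 2.5 × 174.807904 = 437.019760
V = π·2.25² × L = 15.904313 × 437.019760 = 6950.498968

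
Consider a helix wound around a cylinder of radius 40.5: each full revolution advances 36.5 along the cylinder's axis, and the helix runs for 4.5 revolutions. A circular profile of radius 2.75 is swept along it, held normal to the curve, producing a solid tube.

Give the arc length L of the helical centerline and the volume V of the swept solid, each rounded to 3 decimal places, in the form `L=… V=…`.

L=1156.830 V=27484.313

2πR = 2π·40.5 = 254.469005
per-turn = √(254.469005² + 36.5²) = √(64754.4745 + 1332.25) = √66086.7245 = 257.073383
L = 4.5 × 257.073383 = 1156.830225
V = π·2.75² × L = 23.758294 × 1156.830225 = 27484.313118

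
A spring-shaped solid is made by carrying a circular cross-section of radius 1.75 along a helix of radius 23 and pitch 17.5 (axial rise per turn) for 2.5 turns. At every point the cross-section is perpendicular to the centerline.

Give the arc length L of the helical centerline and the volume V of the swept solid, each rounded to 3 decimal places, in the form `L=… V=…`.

L=363.922 V=3501.345

2πR = 2π·23 = 144.513262
per-turn = √(144.513262² + 17.5²) = √(20884.0829 + 306.25) = √21190.3329 = 145.568997
L = 2.5 × 145.568997 = 363.922493
V = π·1.75² × L = 9.621128 × 363.922493 = 3501.344703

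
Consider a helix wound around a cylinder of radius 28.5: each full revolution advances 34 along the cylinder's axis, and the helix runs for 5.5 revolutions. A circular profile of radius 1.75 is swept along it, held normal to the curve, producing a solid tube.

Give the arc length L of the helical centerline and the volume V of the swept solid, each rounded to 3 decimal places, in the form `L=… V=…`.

2πR = 2π·28.5 = 179.070781
per-turn = √(179.070781² + 34²) = √(32066.3447 + 1156) = √33222.3447 = 182.269978
L = 5.5 × 182.269978 = 1002.484876
V = π·1.75² × L = 9.621128 × 1002.484876 = 9645.034813

L=1002.485 V=9645.035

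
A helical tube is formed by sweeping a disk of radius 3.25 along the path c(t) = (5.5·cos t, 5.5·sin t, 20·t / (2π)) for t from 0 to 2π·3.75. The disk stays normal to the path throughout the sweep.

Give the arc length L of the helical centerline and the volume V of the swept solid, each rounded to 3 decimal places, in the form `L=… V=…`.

2πR = 2π·5.5 = 34.557519
per-turn = √(34.557519² + 20²) = √(1194.2221 + 400) = √1594.2221 = 39.927711
L = 3.75 × 39.927711 = 149.728918
V = π·3.25² × L = 33.183072 × 149.728918 = 4968.465511

L=149.729 V=4968.466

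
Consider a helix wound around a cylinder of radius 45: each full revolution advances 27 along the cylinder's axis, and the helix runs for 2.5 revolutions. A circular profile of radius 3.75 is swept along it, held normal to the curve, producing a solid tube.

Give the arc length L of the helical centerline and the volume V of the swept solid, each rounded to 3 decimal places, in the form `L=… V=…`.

L=710.074 V=31370.105

2πR = 2π·45 = 282.743339
per-turn = √(282.743339² + 27²) = √(79943.7956 + 729) = √80672.7956 = 284.029568
L = 2.5 × 284.029568 = 710.073921
V = π·3.75² × L = 44.178647 × 710.073921 = 31370.104866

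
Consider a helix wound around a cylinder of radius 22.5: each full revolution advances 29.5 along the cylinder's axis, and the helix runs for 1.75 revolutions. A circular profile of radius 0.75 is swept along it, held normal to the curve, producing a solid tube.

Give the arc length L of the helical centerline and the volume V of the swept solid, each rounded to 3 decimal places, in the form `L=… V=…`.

2πR = 2π·22.5 = 141.371669
per-turn = √(141.371669² + 29.5²) = √(19985.9489 + 870.25) = √20856.1989 = 144.416754
L = 1.75 × 144.416754 = 252.729320
V = π·0.75² × L = 1.767146 × 252.729320 = 446.609573

L=252.729 V=446.610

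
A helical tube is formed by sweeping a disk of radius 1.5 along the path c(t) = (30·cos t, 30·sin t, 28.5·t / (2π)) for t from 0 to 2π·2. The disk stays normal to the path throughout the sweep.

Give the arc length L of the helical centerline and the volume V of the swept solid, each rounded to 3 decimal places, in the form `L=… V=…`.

2πR = 2π·30 = 188.495559
per-turn = √(188.495559² + 28.5²) = √(35530.5758 + 812.25) = √36342.8258 = 190.637944
L = 2 × 190.637944 = 381.275889
V = π·1.5² × L = 7.068583 × 381.275889 = 2695.080445

L=381.276 V=2695.080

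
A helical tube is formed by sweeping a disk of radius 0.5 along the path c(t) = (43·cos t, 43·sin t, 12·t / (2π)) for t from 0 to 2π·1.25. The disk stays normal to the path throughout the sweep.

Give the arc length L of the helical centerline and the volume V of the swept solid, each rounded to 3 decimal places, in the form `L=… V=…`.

L=338.054 V=265.507

2πR = 2π·43 = 270.176968
per-turn = √(270.176968² + 12²) = √(72995.5942 + 144) = √73139.5942 = 270.443329
L = 1.25 × 270.443329 = 338.054161
V = π·0.5² × L = 0.785398 × 338.054161 = 265.507117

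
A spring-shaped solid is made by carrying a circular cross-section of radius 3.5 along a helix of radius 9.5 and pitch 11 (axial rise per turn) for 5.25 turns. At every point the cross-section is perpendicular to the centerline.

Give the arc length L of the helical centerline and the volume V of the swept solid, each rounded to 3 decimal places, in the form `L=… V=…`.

L=318.651 V=12263.115

2πR = 2π·9.5 = 59.690260
per-turn = √(59.690260² + 11²) = √(3562.9272 + 121) = √3683.9272 = 60.695364
L = 5.25 × 60.695364 = 318.650660
V = π·3.5² × L = 38.484510 × 318.650660 = 12263.114515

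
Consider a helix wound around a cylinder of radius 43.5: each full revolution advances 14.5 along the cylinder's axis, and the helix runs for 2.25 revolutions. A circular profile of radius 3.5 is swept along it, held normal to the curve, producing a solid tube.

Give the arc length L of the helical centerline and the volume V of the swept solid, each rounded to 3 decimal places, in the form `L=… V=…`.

2πR = 2π·43.5 = 273.318561
per-turn = √(273.318561² + 14.5²) = √(74703.0357 + 210.25) = √74913.2857 = 273.702915
L = 2.25 × 273.702915 = 615.831559
V = π·3.5² × L = 38.484510 × 615.831559 = 23699.975790

L=615.832 V=23699.976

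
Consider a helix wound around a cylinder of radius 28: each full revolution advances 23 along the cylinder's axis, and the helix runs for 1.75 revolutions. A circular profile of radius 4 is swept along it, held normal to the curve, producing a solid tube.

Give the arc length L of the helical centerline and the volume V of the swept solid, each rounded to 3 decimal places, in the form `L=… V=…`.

L=310.496 V=15607.229

2πR = 2π·28 = 175.929189
per-turn = √(175.929189² + 23²) = √(30951.0794 + 529) = √31480.0794 = 177.426265
L = 1.75 × 177.426265 = 310.495963
V = π·4² × L = 50.265482 × 310.495963 = 15607.229392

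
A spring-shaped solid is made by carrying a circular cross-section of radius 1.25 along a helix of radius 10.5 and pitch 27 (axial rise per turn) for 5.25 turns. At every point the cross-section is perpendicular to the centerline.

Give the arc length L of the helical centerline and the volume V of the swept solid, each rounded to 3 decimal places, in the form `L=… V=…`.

L=374.244 V=1837.067

2πR = 2π·10.5 = 65.973446
per-turn = √(65.973446² + 27²) = √(4352.4955 + 729) = √5081.4955 = 71.284609
L = 5.25 × 71.284609 = 374.244199
V = π·1.25² × L = 4.908739 × 374.244199 = 1837.066918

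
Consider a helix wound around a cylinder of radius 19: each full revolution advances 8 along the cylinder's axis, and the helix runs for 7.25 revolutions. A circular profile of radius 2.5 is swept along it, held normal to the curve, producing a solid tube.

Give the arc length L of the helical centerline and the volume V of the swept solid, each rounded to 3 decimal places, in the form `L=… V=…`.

2πR = 2π·19 = 119.380521
per-turn = √(119.380521² + 8²) = √(14251.7088 + 64) = √14315.7088 = 119.648271
L = 7.25 × 119.648271 = 867.449965
V = π·2.5² × L = 19.634954 × 867.449965 = 17032.340230

L=867.450 V=17032.340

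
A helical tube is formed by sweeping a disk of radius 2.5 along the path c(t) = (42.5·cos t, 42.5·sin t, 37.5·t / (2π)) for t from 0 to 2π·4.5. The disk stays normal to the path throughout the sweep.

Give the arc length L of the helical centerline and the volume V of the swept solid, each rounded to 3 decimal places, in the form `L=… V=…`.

2πR = 2π·42.5 = 267.035376
per-turn = √(267.035376² + 37.5²) = √(71307.8918 + 1406.25) = √72714.1418 = 269.655598
L = 4.5 × 269.655598 = 1213.450193
V = π·2.5² × L = 19.634954 × 1213.450193 = 23826.038828

L=1213.450 V=23826.039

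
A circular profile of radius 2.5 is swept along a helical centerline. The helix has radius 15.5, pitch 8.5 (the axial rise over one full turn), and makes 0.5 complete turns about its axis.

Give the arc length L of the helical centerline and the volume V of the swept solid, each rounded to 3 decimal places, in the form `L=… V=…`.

2πR = 2π·15.5 = 97.389372
per-turn = √(97.389372² + 8.5²) = √(9484.6898 + 72.25) = √9556.9398 = 97.759602
L = 0.5 × 97.759602 = 48.879801
V = π·2.5² × L = 19.634954 × 48.879801 = 959.752651

L=48.880 V=959.753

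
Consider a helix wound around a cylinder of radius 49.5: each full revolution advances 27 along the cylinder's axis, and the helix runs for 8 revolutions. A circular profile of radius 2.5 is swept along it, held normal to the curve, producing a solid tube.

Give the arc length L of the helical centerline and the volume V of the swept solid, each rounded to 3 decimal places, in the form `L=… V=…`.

L=2497.499 V=49038.287

2πR = 2π·49.5 = 311.017673
per-turn = √(311.017673² + 27²) = √(96731.9927 + 729) = √97460.9927 = 312.187432
L = 8 × 312.187432 = 2497.499456
V = π·2.5² × L = 19.634954 × 2497.499456 = 49038.287155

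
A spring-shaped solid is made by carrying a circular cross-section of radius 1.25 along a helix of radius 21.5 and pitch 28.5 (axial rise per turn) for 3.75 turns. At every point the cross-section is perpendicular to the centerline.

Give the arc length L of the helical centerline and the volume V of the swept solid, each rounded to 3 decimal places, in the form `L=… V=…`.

L=517.733 V=2541.416

2πR = 2π·21.5 = 135.088484
per-turn = √(135.088484² + 28.5²) = √(18248.8985 + 812.25) = √19061.1485 = 138.062118
L = 3.75 × 138.062118 = 517.732944
V = π·1.25² × L = 4.908739 × 517.732944 = 2541.415646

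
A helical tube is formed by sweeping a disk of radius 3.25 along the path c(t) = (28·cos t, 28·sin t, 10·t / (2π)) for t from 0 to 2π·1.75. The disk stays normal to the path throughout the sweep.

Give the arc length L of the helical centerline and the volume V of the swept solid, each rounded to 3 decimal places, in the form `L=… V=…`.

2πR = 2π·28 = 175.929189
per-turn = √(175.929189² + 10²) = √(30951.0794 + 100) = √31051.0794 = 176.213165
L = 1.75 × 176.213165 = 308.373038
V = π·3.25² × L = 33.183072 × 308.373038 = 10232.764853

L=308.373 V=10232.765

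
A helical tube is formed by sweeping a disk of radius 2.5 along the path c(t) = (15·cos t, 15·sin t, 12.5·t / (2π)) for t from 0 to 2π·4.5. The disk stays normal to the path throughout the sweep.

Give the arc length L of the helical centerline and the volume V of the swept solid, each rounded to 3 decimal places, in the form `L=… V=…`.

2πR = 2π·15 = 94.247780
per-turn = √(94.247780² + 12.5²) = √(8882.6440 + 156.25) = √9038.8940 = 95.073098
L = 4.5 × 95.073098 = 427.828941
V = π·2.5² × L = 19.634954 × 427.828941 = 8400.401612

L=427.829 V=8400.402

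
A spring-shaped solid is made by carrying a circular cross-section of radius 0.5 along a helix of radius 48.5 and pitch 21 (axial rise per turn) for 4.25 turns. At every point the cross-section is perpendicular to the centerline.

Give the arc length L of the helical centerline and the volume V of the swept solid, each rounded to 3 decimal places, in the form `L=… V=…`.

2πR = 2π·48.5 = 304.734487
per-turn = √(304.734487² + 21²) = √(92863.1078 + 441) = √93304.1078 = 305.457211
L = 4.25 × 305.457211 = 1298.193147
V = π·0.5² × L = 0.785398 × 1298.193147 = 1019.598514

L=1298.193 V=1019.599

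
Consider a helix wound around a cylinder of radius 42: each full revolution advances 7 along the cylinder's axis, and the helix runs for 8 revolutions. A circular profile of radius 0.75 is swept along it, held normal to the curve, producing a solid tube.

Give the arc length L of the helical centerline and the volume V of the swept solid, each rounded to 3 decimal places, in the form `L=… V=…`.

2πR = 2π·42 = 263.893783
per-turn = √(263.893783² + 7²) = √(69639.9287 + 49) = √69688.9287 = 263.986607
L = 8 × 263.986607 = 2111.892856
V = π·0.75² × L = 1.767146 × 2111.892856 = 3732.022733

L=2111.893 V=3732.023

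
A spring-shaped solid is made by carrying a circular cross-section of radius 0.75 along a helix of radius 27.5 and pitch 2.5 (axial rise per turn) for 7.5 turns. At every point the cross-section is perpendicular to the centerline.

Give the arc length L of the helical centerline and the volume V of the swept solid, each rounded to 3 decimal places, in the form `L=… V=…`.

2πR = 2π·27.5 = 172.787596
per-turn = √(172.787596² + 2.5²) = √(29855.5533 + 6.25) = √29861.8033 = 172.805681
L = 7.5 × 172.805681 = 1296.042606
V = π·0.75² × L = 1.767146 × 1296.042606 = 2290.296335

L=1296.043 V=2290.296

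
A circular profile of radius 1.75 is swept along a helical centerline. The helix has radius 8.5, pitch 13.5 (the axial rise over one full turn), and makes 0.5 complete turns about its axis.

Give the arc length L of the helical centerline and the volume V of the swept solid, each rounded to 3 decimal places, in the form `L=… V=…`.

L=27.543 V=264.999

2πR = 2π·8.5 = 53.407075
per-turn = √(53.407075² + 13.5²) = √(2852.3157 + 182.25) = √3034.5657 = 55.086892
L = 0.5 × 55.086892 = 27.543446
V = π·1.75² × L = 9.621128 × 27.543446 = 264.999006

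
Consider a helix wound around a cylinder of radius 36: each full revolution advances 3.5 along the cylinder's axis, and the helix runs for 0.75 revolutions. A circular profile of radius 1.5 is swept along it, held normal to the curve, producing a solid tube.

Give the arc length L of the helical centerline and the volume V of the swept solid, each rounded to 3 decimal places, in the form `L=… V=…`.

L=169.666 V=1199.300

2πR = 2π·36 = 226.194671
per-turn = √(226.194671² + 3.5²) = √(51164.0292 + 12.25) = √51176.2792 = 226.221748
L = 0.75 × 226.221748 = 169.666311
V = π·1.5² × L = 7.068583 × 169.666311 = 1199.300481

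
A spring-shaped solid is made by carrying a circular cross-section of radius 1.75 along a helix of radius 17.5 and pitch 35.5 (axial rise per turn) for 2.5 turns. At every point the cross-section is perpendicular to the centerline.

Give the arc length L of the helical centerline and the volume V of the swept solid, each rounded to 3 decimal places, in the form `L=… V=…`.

L=288.861 V=2779.169

2πR = 2π·17.5 = 109.955743
per-turn = √(109.955743² + 35.5²) = √(12090.2654 + 1260.25) = √13350.5154 = 115.544430
L = 2.5 × 115.544430 = 288.861076
V = π·1.75² × L = 9.621128 × 288.861076 = 2779.169242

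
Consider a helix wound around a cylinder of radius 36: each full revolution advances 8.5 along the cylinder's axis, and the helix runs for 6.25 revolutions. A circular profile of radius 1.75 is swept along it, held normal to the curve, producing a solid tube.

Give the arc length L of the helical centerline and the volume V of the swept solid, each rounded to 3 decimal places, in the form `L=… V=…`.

L=1414.715 V=13611.149

2πR = 2π·36 = 226.194671
per-turn = √(226.194671² + 8.5²) = √(51164.0292 + 72.25) = √51236.2792 = 226.354322
L = 6.25 × 226.354322 = 1414.714514
V = π·1.75² × L = 9.621128 × 1414.714514 = 13611.148720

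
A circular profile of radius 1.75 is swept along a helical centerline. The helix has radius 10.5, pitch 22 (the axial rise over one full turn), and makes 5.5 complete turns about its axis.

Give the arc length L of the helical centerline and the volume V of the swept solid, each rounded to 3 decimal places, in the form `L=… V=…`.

L=382.497 V=3680.053

2πR = 2π·10.5 = 65.973446
per-turn = √(65.973446² + 22²) = √(4352.4955 + 484) = √4836.4955 = 69.544917
L = 5.5 × 69.544917 = 382.497046
V = π·1.75² × L = 9.621128 × 382.497046 = 3680.052847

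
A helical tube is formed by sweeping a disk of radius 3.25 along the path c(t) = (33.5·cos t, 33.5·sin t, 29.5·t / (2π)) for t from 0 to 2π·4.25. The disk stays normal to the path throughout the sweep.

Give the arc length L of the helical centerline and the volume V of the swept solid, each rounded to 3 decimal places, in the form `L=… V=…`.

L=903.312 V=29974.652

2πR = 2π·33.5 = 210.486708
per-turn = √(210.486708² + 29.5²) = √(44304.6542 + 870.25) = √45174.9042 = 212.543888
L = 4.25 × 212.543888 = 903.311522
V = π·3.25² × L = 33.183072 × 903.311522 = 29974.651648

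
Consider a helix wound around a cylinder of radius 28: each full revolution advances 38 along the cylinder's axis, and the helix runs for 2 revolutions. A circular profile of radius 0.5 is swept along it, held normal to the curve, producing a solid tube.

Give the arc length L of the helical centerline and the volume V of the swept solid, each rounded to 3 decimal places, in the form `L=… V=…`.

L=359.973 V=282.722

2πR = 2π·28 = 175.929189
per-turn = √(175.929189² + 38²) = √(30951.0794 + 1444) = √32395.0794 = 179.986331
L = 2 × 179.986331 = 359.972662
V = π·0.5² × L = 0.785398 × 359.972662 = 282.721868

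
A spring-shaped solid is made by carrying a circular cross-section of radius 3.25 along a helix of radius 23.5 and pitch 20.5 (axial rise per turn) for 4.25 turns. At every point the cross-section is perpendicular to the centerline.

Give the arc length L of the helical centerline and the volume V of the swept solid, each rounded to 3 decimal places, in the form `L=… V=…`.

L=633.552 V=21023.214

2πR = 2π·23.5 = 147.654855
per-turn = √(147.654855² + 20.5²) = √(21801.9561 + 420.25) = √22222.2061 = 149.071144
L = 4.25 × 149.071144 = 633.552364
V = π·3.25² × L = 33.183072 × 633.552364 = 21023.213970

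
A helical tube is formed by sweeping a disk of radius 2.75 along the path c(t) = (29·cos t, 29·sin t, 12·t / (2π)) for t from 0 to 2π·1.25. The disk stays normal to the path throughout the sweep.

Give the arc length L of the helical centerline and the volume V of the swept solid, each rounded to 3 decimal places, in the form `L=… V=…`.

L=228.259 V=5423.041

2πR = 2π·29 = 182.212374
per-turn = √(182.212374² + 12²) = √(33201.3492 + 144) = √33345.3492 = 182.607090
L = 1.25 × 182.607090 = 228.258862
V = π·2.75² × L = 23.758294 × 228.258862 = 5423.041255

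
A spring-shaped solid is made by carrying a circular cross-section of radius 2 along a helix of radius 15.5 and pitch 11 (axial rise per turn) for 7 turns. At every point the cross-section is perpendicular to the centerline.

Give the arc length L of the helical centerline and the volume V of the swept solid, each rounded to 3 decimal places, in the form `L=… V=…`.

2πR = 2π·15.5 = 97.389372
per-turn = √(97.389372² + 11²) = √(9484.6898 + 121) = √9605.6898 = 98.008621
L = 7 × 98.008621 = 686.060348
V = π·2² × L = 12.566371 × 686.060348 = 8621.288602

L=686.060 V=8621.289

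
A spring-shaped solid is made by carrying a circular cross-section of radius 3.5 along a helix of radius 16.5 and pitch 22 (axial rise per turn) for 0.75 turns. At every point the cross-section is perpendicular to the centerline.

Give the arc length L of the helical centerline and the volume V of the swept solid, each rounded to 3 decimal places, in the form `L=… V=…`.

2πR = 2π·16.5 = 103.672558
per-turn = √(103.672558² + 22²) = √(10747.9992 + 484) = √11231.9992 = 105.981127
L = 0.75 × 105.981127 = 79.485845
V = π·3.5² × L = 38.484510 × 79.485845 = 3058.973795

L=79.486 V=3058.974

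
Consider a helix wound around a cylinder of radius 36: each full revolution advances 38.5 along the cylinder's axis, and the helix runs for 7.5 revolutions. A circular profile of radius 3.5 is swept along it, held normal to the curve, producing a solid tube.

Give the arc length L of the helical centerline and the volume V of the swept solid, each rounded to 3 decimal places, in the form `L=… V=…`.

2πR = 2π·36 = 226.194671
per-turn = √(226.194671² + 38.5²) = √(51164.0292 + 1482.25) = √52646.2792 = 229.447770
L = 7.5 × 229.447770 = 1720.858276
V = π·3.5² × L = 38.484510 × 1720.858276 = 66226.387540

L=1720.858 V=66226.388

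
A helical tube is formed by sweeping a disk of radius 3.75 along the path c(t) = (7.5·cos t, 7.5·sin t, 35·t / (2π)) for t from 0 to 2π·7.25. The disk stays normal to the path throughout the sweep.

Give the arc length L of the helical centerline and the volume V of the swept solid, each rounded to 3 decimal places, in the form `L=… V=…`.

2πR = 2π·7.5 = 47.123890
per-turn = √(47.123890² + 35²) = √(2220.6610 + 1225) = √3445.6610 = 58.699753
L = 7.25 × 58.699753 = 425.573209
V = π·3.75² × L = 44.178647 × 425.573209 = 18801.248420

L=425.573 V=18801.248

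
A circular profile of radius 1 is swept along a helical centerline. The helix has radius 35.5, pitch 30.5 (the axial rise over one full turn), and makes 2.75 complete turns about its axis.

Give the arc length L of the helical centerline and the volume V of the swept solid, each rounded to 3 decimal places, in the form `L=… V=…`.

L=619.104 V=1944.972

2πR = 2π·35.5 = 223.053078
per-turn = √(223.053078² + 30.5²) = √(49752.6758 + 930.25) = √50682.9258 = 225.128687
L = 2.75 × 225.128687 = 619.103890
V = π·1² × L = 3.141593 × 619.103890 = 1944.972232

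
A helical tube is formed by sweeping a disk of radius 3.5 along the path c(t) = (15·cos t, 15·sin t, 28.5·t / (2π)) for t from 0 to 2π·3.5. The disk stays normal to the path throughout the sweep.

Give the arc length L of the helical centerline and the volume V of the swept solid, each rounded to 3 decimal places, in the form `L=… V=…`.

L=344.619 V=13262.504

2πR = 2π·15 = 94.247780
per-turn = √(94.247780² + 28.5²) = √(8882.6440 + 812.25) = √9694.8940 = 98.462653
L = 3.5 × 98.462653 = 344.619284
V = π·3.5² × L = 38.484510 × 344.619284 = 13262.504290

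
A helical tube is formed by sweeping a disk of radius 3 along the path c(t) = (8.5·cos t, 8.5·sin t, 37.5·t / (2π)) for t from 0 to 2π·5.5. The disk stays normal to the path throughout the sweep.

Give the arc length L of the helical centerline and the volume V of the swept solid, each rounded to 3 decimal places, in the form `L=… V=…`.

2πR = 2π·8.5 = 53.407075
per-turn = √(53.407075² + 37.5²) = √(2852.3157 + 1406.25) = √4258.5657 = 65.257687
L = 5.5 × 65.257687 = 358.917277
V = π·3² × L = 28.274334 × 358.917277 = 10148.146920

L=358.917 V=10148.147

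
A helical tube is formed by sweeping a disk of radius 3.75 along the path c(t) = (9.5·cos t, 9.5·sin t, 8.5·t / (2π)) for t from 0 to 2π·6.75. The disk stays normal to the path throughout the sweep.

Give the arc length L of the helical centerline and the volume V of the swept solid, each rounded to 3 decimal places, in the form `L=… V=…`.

L=406.974 V=17979.556

2πR = 2π·9.5 = 59.690260
per-turn = √(59.690260² + 8.5²) = √(3562.9272 + 72.25) = √3635.1772 = 60.292431
L = 6.75 × 60.292431 = 406.973907
V = π·3.75² × L = 44.178647 × 406.973907 = 17979.556433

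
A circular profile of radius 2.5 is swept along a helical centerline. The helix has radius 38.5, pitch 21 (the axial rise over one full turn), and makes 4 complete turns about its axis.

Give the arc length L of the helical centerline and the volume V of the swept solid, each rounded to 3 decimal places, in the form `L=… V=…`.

2πR = 2π·38.5 = 241.902634
per-turn = √(241.902634² + 21²) = √(58516.8845 + 441) = √58957.8845 = 242.812447
L = 4 × 242.812447 = 971.249789
V = π·2.5² × L = 19.634954 × 971.249789 = 19070.445005

L=971.250 V=19070.445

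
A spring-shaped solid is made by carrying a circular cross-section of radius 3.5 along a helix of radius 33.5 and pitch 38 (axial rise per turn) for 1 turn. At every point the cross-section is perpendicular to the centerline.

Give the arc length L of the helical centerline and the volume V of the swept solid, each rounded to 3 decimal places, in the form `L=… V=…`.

2πR = 2π·33.5 = 210.486708
per-turn = √(210.486708² + 38²) = √(44304.6542 + 1444) = √45748.6542 = 213.889350
L = 1 × 213.889350 = 213.889350
V = π·3.5² × L = 38.484510 × 213.889350 = 8231.426841

L=213.889 V=8231.427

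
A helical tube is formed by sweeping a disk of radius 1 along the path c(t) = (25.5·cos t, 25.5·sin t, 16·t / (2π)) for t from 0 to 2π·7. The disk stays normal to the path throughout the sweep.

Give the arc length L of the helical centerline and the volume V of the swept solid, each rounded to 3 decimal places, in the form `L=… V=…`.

L=1127.127 V=3540.974

2πR = 2π·25.5 = 160.221225
per-turn = √(160.221225² + 16²) = √(25670.8410 + 256) = √25926.8410 = 161.018139
L = 7 × 161.018139 = 1127.126972
V = π·1² × L = 3.141593 × 1127.126972 = 3540.973815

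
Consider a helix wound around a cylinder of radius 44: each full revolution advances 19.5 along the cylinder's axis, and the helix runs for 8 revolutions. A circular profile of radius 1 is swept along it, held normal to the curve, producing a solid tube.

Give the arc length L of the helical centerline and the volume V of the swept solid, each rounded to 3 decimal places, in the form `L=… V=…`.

L=2217.176 V=6965.464

2πR = 2π·44 = 276.460154
per-turn = √(276.460154² + 19.5²) = √(76430.2165 + 380.25) = √76810.4665 = 277.147012
L = 8 × 277.147012 = 2217.176099
V = π·1² × L = 3.141593 × 2217.176099 = 6965.464145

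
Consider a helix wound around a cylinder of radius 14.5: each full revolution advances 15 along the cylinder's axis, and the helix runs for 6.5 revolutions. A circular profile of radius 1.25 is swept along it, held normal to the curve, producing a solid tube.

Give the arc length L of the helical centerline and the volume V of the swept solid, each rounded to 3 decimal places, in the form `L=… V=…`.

L=600.163 V=2946.043

2πR = 2π·14.5 = 91.106187
per-turn = √(91.106187² + 15²) = √(8300.3373 + 225) = √8525.3373 = 92.332753
L = 6.5 × 92.332753 = 600.162895
V = π·1.25² × L = 4.908739 × 600.162895 = 2946.042724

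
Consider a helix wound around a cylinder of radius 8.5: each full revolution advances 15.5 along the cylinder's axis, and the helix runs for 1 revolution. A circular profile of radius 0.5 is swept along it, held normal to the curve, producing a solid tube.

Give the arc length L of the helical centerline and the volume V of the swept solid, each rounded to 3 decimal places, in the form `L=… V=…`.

2πR = 2π·8.5 = 53.407075
per-turn = √(53.407075² + 15.5²) = √(2852.3157 + 240.25) = √3092.5657 = 55.610841
L = 1 × 55.610841 = 55.610841
V = π·0.5² × L = 0.785398 × 55.610841 = 43.676653

L=55.611 V=43.677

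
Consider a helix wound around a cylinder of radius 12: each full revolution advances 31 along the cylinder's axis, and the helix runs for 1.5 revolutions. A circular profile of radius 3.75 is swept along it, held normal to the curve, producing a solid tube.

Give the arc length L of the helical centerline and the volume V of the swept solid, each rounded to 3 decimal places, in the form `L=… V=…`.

L=122.284 V=5402.320

2πR = 2π·12 = 75.398224
per-turn = √(75.398224² + 31²) = √(5684.8921 + 961) = √6645.8921 = 81.522341
L = 1.5 × 81.522341 = 122.283512
V = π·3.75² × L = 44.178647 × 122.283512 = 5402.320072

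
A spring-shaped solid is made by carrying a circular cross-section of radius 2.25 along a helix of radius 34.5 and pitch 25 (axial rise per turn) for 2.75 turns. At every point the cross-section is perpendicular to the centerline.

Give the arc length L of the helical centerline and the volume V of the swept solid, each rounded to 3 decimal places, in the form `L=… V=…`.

L=600.069 V=9543.678

2πR = 2π·34.5 = 216.769893
per-turn = √(216.769893² + 25²) = √(46989.1866 + 625) = √47614.1866 = 218.206752
L = 2.75 × 218.206752 = 600.068568
V = π·2.25² × L = 15.904313 × 600.068568 = 9543.678206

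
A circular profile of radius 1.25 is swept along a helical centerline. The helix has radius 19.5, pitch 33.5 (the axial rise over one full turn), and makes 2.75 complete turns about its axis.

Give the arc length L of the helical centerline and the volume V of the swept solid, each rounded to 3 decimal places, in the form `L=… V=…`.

2πR = 2π·19.5 = 122.522113
per-turn = √(122.522113² + 33.5²) = √(15011.6683 + 1122.25) = √16133.9183 = 127.019362
L = 2.75 × 127.019362 = 349.303245
V = π·1.25² × L = 4.908739 × 349.303245 = 1714.638295

L=349.303 V=1714.638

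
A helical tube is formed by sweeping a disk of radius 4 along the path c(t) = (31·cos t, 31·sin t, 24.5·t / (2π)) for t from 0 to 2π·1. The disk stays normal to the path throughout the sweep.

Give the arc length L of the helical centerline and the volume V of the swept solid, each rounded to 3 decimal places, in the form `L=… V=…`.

L=196.314 V=9867.795

2πR = 2π·31 = 194.778745
per-turn = √(194.778745² + 24.5²) = √(37938.7593 + 600.25) = √38539.0093 = 196.313548
L = 1 × 196.313548 = 196.313548
V = π·4² × L = 50.265482 × 196.313548 = 9867.795227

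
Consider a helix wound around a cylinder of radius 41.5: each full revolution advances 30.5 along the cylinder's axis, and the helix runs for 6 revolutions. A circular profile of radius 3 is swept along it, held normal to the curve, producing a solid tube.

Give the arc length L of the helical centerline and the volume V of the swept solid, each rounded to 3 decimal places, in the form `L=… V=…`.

L=1575.179 V=44537.150

2πR = 2π·41.5 = 260.752190
per-turn = √(260.752190² + 30.5²) = √(67991.7047 + 930.25) = √68921.9547 = 262.529912
L = 6 × 262.529912 = 1575.179472
V = π·3² × L = 28.274334 × 1575.179472 = 44537.150324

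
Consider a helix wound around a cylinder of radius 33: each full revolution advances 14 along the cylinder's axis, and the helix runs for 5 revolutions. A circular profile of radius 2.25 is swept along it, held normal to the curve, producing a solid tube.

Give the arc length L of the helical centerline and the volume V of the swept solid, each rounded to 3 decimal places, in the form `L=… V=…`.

2πR = 2π·33 = 207.345115
per-turn = √(207.345115² + 14²) = √(42991.9968 + 196) = √43187.9968 = 207.817220
L = 5 × 207.817220 = 1039.086098
V = π·2.25² × L = 15.904313 × 1039.086098 = 16525.950340

L=1039.086 V=16525.950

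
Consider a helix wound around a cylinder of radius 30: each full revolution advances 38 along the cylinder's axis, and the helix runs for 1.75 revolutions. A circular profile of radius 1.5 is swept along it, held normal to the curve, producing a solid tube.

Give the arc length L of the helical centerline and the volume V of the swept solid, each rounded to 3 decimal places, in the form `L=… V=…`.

L=336.504 V=2378.603

2πR = 2π·30 = 188.495559
per-turn = √(188.495559² + 38²) = √(35530.5758 + 1444) = √36974.5758 = 192.287742
L = 1.75 × 192.287742 = 336.503549
V = π·1.5² × L = 7.068583 × 336.503549 = 2378.603425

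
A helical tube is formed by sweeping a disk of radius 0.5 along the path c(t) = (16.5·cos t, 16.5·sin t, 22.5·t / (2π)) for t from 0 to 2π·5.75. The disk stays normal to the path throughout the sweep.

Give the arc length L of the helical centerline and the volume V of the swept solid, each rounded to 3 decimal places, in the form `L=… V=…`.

2πR = 2π·16.5 = 103.672558
per-turn = √(103.672558² + 22.5²) = √(10747.9992 + 506.25) = √11254.2492 = 106.086046
L = 5.75 × 106.086046 = 609.994765
V = π·0.5² × L = 0.785398 × 609.994765 = 479.088769

L=609.995 V=479.089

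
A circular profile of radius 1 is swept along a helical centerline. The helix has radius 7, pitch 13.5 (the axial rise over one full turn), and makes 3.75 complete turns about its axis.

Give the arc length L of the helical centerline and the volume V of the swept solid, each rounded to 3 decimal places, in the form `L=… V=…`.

L=172.528 V=542.013

2πR = 2π·7 = 43.982297
per-turn = √(43.982297² + 13.5²) = √(1934.4425 + 182.25) = √2116.6925 = 46.007526
L = 3.75 × 46.007526 = 172.528223
V = π·1² × L = 3.141593 × 172.528223 = 542.013398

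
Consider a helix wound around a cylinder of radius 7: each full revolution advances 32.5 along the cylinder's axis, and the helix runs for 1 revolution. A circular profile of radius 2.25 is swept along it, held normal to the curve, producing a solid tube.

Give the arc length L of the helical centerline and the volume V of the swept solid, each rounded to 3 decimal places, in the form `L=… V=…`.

2πR = 2π·7 = 43.982297
per-turn = √(43.982297² + 32.5²) = √(1934.4425 + 1056.25) = √2990.6925 = 54.687224
L = 1 × 54.687224 = 54.687224
V = π·2.25² × L = 15.904313 × 54.687224 = 869.762716

L=54.687 V=869.763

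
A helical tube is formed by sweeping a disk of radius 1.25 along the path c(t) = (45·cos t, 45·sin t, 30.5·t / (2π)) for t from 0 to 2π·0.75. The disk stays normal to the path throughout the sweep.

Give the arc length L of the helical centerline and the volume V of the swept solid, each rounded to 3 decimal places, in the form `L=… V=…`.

2πR = 2π·45 = 282.743339
per-turn = √(282.743339² + 30.5²) = √(79943.7956 + 930.25) = √80874.0456 = 284.383624
L = 0.75 × 284.383624 = 213.287718
V = π·1.25² × L = 4.908739 × 213.287718 = 1046.973638

L=213.288 V=1046.974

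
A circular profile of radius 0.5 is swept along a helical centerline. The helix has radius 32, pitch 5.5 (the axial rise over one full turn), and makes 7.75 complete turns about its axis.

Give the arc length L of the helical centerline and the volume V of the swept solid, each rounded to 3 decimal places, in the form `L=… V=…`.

L=1558.813 V=1224.289

2πR = 2π·32 = 201.061930
per-turn = √(201.061930² + 5.5²) = √(40425.8996 + 30.25) = √40456.1496 = 201.137141
L = 7.75 × 201.137141 = 1558.812845
V = π·0.5² × L = 0.785398 × 1558.812845 = 1224.288746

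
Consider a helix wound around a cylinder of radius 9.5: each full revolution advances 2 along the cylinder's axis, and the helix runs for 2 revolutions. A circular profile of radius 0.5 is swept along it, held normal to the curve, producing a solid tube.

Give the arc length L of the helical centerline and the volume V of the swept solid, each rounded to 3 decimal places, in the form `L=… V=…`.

2πR = 2π·9.5 = 59.690260
per-turn = √(59.690260² + 2²) = √(3562.9272 + 4) = √3566.9272 = 59.723757
L = 2 × 59.723757 = 119.447515
V = π·0.5² × L = 0.785398 × 119.447515 = 93.813859

L=119.448 V=93.814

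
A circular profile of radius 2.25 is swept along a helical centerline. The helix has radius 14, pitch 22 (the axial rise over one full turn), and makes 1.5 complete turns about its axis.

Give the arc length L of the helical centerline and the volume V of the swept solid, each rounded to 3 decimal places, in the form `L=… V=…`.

2πR = 2π·14 = 87.964594
per-turn = √(87.964594² + 22²) = √(7737.7699 + 484) = √8221.7699 = 90.673976
L = 1.5 × 90.673976 = 136.010963
V = π·2.25² × L = 15.904313 × 136.010963 = 2163.160907

L=136.011 V=2163.161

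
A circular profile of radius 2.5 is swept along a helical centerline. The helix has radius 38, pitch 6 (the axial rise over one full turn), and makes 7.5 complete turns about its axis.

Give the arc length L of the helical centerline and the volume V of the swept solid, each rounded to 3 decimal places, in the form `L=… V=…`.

2πR = 2π·38 = 238.761042
per-turn = √(238.761042² + 6²) = √(57006.8350 + 36) = √57042.8350 = 238.836419
L = 7.5 × 238.836419 = 1791.273142
V = π·2.5² × L = 19.634954 × 1791.273142 = 35171.565900

L=1791.273 V=35171.566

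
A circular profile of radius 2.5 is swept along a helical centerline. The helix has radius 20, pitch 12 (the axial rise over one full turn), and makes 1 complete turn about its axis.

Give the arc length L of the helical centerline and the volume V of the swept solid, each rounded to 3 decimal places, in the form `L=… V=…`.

L=126.235 V=2478.626

2πR = 2π·20 = 125.663706
per-turn = √(125.663706² + 12²) = √(15791.3670 + 144) = √15935.3670 = 126.235364
L = 1 × 126.235364 = 126.235364
V = π·2.5² × L = 19.634954 × 126.235364 = 2478.625570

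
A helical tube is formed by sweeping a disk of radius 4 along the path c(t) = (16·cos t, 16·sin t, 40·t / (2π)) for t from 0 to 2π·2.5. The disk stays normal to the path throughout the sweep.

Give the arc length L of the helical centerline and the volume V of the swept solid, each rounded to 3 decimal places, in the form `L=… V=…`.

L=270.491 V=13596.369

2πR = 2π·16 = 100.530965
per-turn = √(100.530965² + 40²) = √(10106.4749 + 1600) = √11706.4749 = 108.196464
L = 2.5 × 108.196464 = 270.491161
V = π·4² × L = 50.265482 × 270.491161 = 13596.368707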